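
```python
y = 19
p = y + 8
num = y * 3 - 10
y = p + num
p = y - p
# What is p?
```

Trace:
`y = 19` → y = 19
`p = y + 8` → p = 27
`num = y * 3 - 10` → num = 47
`y = p + num` → y = 74
`p = y - p` → p = 47
So p = 47

Answer: 47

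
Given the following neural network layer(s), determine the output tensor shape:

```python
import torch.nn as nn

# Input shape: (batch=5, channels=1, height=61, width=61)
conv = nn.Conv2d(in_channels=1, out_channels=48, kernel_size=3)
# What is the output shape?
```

Input: (5, 1, 61, 61) -> Output: (5, 48, 59, 59)

Answer: (5, 48, 59, 59)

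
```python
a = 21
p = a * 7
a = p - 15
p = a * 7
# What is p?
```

Trace:
`a = 21` → a = 21
`p = a * 7` → p = 147
`a = p - 15` → a = 132
`p = a * 7` → p = 924
So p = 924

Answer: 924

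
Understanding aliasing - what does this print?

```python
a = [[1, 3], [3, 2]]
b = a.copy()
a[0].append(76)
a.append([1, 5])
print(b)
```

Key concept: shallow copy with nested lists.
Step by step:
`a = [[1, 3], [3, 2]]` → a = [[1, 3], [3, 2]]
`b = a.copy()` → b = [[1, 3], [3, 2]]
`a[0].append(76)` → a = [[1, 3, 76], [3, 2]]; b = [[1, 3, 76], [3, 2]]
`a.append([1, 5])` → a = [[1, 3, 76], [3, 2], [1, 5]]
`print(b)` → prints [[1, 3, 76], [3, 2]]

Answer: [[1, 3, 76], [3, 2]]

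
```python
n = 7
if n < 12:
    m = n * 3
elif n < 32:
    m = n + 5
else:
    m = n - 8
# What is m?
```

Trace:
`n = 7` → n = 7
`if n < 12: ...` → n < 12 is True → m = 21
So m = 21

Answer: 21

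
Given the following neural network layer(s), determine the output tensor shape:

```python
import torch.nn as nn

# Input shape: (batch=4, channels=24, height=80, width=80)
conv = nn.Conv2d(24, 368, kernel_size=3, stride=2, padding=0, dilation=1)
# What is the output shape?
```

Input: (4, 24, 80, 80) -> Output: (4, 368, 39, 39)

Answer: (4, 368, 39, 39)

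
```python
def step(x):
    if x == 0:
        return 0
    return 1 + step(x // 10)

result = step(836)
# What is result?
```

Count of digits of 836: 3

Answer: 3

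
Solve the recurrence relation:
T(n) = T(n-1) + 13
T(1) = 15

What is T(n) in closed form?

Unrolling: T(n) = T(1) + 13·(n-1) = 15 + 13(n-1) = 13n + 2.

Answer: T(n) = 13n + 2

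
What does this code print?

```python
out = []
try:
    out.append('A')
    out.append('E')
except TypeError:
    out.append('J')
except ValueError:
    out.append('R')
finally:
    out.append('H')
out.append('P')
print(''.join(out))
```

Execution trace: 'A' (try body) → 'E' (try body, no exception) → 'H' (finally) → 'P' (after the try/except). Output: AEHP

Answer: AEHP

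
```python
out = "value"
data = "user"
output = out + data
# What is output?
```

Trace:
`out = "value"` → out = 'value'
`data = "user"` → data = 'user'
`output = out + data` → output = 'valueuser'
So output = 'valueuser'

Answer: 'valueuser'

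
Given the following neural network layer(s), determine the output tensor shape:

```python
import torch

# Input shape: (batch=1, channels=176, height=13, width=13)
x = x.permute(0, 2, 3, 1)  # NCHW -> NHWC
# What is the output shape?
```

Input: (1, 176, 13, 13) -> Output: (1, 13, 13, 176)

Answer: (1, 13, 13, 176)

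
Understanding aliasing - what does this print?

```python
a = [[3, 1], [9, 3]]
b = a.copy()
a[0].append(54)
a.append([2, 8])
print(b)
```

Key concept: shallow copy with nested lists.
Step by step:
`a = [[3, 1], [9, 3]]` → a = [[3, 1], [9, 3]]
`b = a.copy()` → b = [[3, 1], [9, 3]]
`a[0].append(54)` → a = [[3, 1, 54], [9, 3]]; b = [[3, 1, 54], [9, 3]]
`a.append([2, 8])` → a = [[3, 1, 54], [9, 3], [2, 8]]
`print(b)` → prints [[3, 1, 54], [9, 3]]

Answer: [[3, 1, 54], [9, 3]]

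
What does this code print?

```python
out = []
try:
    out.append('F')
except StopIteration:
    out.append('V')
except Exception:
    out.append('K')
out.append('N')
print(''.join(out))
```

Execution trace: 'F' (try body, no exception) → 'N' (after the try/except). Output: FN

Answer: FN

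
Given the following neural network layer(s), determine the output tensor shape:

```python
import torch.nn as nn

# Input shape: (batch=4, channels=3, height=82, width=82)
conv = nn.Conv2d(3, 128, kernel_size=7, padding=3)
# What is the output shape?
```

Input: (4, 3, 82, 82) -> Output: (4, 128, 82, 82)

Answer: (4, 128, 82, 82)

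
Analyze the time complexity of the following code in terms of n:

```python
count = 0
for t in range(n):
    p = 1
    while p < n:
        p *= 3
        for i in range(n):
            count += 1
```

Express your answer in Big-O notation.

Each loop level contributes: n × log n × n. Multiplying the contributions gives O(n^2 log n).

Answer: O(n^2 log n)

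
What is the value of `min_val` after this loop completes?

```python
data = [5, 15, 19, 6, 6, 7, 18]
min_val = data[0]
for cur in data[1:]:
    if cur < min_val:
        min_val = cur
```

Minimum of [5, 15, 19, 6, 6, 7, 18]
`min_val` takes the values: 5

Answer: 5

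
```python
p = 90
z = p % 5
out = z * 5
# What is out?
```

Trace:
`p = 90` → p = 90
`z = p % 5` → z = 0
`out = z * 5` → out = 0
So out = 0

Answer: 0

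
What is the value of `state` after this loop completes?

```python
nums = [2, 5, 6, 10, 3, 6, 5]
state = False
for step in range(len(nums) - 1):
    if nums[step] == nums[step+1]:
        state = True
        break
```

Check consecutive duplicates in [2, 5, 6, 10, 3, 6, 5]
`state` takes the values: False

Answer: False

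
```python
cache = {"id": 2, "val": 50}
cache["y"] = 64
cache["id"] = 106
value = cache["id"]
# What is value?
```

Trace:
`cache = {"id": 2, "val": 50}` → cache = {'id': 2, 'val': 50}
`cache["y"] = 64` → cache = {'id': 2, 'val': 50, 'y': 64}
`cache["id"] = 106` → cache = {'id': 106, 'val': 50, 'y': 64}
`value = cache["id"]` → value = 106
So value = 106

Answer: 106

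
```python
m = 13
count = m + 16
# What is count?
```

Trace:
`m = 13` → m = 13
`count = m + 16` → count = 29
So count = 29

Answer: 29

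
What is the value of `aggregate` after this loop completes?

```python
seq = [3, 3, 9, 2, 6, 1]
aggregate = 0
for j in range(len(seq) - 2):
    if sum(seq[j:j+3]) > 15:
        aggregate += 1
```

Count windows with sum > 15
`aggregate` takes the values: 0 → 1

Answer: 1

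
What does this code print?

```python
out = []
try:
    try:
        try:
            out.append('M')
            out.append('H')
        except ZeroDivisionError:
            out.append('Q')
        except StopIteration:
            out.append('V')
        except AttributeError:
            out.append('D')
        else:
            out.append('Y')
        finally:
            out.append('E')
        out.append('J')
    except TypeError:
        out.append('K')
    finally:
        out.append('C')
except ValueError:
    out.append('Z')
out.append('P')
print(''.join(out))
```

Execution trace: 'M' (inner try body) → 'H' (inner try body, no exception) → 'Y' (inner else) → 'E' (inner finally) → 'J' (try body, no exception) → 'C' (finally) → 'P' (after the try/except). Output: MHYEJCP

Answer: MHYEJCP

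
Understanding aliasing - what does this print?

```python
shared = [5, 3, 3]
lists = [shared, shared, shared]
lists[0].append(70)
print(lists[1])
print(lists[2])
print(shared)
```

Key concept: list of same reference.
Step by step:
`shared = [5, 3, 3]` → shared = [5, 3, 3]
`lists = [shared, shared, shared]` → lists = [[5, 3, 3], [5, 3, 3], [5, 3, 3]]
`lists[0].append(70)` → shared = [5, 3, 3, 70]; lists = [[5, 3, 3, 70], [5, 3, 3, 70], [5, 3, 3, 70]]
`print(lists[1])` → prints [5, 3, 3, 70]
`print(lists[2])` → prints [5, 3, 3, 70]
`print(shared)` → prints [5, 3, 3, 70]

Answer:
[5, 3, 3, 70]
[5, 3, 3, 70]
[5, 3, 3, 70]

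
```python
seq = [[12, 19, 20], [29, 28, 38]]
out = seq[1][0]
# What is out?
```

Trace:
`seq = [[12, 19, 20], [29, 28, 38]]` → seq = [[12, 19, 20], [29, 28, 38]]
`out = seq[1][0]` → out = 29
So out = 29

Answer: 29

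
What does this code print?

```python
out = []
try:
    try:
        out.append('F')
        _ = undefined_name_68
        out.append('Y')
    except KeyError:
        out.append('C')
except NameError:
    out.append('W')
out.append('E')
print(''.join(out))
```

Execution trace: 'F' (try body) → 'W' (outer except NameError) → 'E' (after the try/except). Output: FWE

Answer: FWE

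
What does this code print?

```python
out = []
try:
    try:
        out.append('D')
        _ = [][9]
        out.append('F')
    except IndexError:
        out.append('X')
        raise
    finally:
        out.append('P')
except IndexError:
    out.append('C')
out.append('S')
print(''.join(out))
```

Execution trace: 'D' (inner try body) → 'X' (inner except IndexError) → 'P' (inner finally) → 'C' (outer except IndexError) → 'S' (after the try/except). Output: DXPCS

Answer: DXPCS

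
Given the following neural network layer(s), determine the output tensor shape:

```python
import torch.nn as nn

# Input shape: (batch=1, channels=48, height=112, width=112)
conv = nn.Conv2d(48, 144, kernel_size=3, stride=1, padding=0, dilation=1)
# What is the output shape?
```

Input: (1, 48, 112, 112) -> Output: (1, 144, 110, 110)

Answer: (1, 144, 110, 110)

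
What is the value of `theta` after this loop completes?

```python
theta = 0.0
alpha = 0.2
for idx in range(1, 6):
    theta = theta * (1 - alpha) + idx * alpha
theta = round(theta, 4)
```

Moving average with lr=0.2
`theta` takes the values: 0.0 → 0.2 → 0.56 → 1.048 → 1.6384 → 2.31072 → 2.3107

Answer: 2.3107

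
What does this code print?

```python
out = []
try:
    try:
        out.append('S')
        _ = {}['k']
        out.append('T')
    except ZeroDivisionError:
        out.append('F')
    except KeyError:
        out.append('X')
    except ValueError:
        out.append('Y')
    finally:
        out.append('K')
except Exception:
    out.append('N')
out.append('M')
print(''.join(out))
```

Execution trace: 'S' (inner try body) → 'X' (inner except KeyError) → 'K' (inner finally) → 'M' (after the try/except). Output: SXKM

Answer: SXKM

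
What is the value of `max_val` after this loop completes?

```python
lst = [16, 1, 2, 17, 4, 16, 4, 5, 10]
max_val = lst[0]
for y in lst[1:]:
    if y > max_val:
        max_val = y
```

Maximum of [16, 1, 2, 17, 4, 16, 4, 5, 10]
`max_val` takes the values: 16 → 17

Answer: 17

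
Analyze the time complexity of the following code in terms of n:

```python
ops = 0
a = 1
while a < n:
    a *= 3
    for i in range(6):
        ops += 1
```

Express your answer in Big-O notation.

Each loop level contributes: log n × 1. Multiplying the contributions gives O(log n).

Answer: O(log n)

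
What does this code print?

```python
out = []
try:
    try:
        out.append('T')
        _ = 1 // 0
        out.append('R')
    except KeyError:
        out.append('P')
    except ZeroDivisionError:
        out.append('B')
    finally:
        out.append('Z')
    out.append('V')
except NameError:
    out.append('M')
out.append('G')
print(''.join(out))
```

Execution trace: 'T' (inner try body) → 'B' (inner except ZeroDivisionError) → 'Z' (inner finally) → 'V' (try body, no exception) → 'G' (after the try/except). Output: TBZVG

Answer: TBZVG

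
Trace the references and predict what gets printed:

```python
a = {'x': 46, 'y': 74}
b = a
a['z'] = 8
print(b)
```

Key concept: dict aliasing.
Step by step:
`a = {'x': 46, 'y': 74}` → a = {'x': 46, 'y': 74}
`b = a` → b = {'x': 46, 'y': 74} (same object as a)
`a['z'] = 8` → a = {'x': 46, 'y': 74, 'z': 8} (same object as b); b = {'x': 46, 'y': 74, 'z': 8} (same object as a)
`print(b)` → prints {'x': 46, 'y': 74, 'z': 8}

Answer: {'x': 46, 'y': 74, 'z': 8}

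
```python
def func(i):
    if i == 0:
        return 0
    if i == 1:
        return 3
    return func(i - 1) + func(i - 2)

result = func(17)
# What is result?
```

Build up from base cases: func(0)=0, func(1)=3, func(2)=3, func(3)=6, func(4)=9, func(5)=15, func(6)=24, ..., func(17)=4791

Answer: 4791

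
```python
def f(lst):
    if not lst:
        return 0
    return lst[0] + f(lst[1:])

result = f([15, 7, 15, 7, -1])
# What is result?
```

15 + 7 + 15 + 7 + (-1) + 0 = 43

Answer: 43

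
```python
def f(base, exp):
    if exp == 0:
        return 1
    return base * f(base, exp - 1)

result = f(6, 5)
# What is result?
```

f(6, 5) = 6 * 6 * 6 * 6 * 6 = 7776

Answer: 7776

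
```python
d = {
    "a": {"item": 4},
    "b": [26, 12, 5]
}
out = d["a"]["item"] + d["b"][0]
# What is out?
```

Trace:
`d = { ...` → d = {'a': {'item': 4}, 'b': [26, 12, 5]}
`out = d["a"]["item"] + d["b"][0]` → out = 30
So out = 30

Answer: 30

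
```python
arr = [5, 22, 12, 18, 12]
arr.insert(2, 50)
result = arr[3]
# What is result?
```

Trace:
`arr = [5, 22, 12, 18, 12]` → arr = [5, 22, 12, 18, 12]
`arr.insert(2, 50)` → arr = [5, 22, 50, 12, 18, 12]
`result = arr[3]` → result = 12
So result = 12

Answer: 12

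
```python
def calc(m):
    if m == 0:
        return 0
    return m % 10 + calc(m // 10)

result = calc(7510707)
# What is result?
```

Sum of digits of 7510707: 7 + 0 + 7 + 0 + 1 + 5 + 7 = 27

Answer: 27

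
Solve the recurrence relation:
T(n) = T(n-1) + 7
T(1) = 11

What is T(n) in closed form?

Unrolling: T(n) = T(1) + 7·(n-1) = 11 + 7(n-1) = 7n + 4.

Answer: T(n) = 7n + 4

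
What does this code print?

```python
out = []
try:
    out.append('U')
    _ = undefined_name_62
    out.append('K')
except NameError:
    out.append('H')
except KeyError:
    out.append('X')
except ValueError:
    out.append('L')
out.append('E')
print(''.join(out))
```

Execution trace: 'U' (try body) → 'H' (except NameError) → 'E' (after the try/except). Output: UHE

Answer: UHE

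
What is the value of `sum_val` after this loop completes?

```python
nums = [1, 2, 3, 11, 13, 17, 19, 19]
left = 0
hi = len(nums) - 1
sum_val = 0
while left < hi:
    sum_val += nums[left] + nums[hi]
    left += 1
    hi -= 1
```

Sum of pairs from ends
`sum_val` takes the values: 0 → 20 → 41 → 61 → 85

Answer: 85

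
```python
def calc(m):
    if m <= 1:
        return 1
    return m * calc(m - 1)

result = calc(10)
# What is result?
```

calc(10) = 10 * 9 * 8 * 7 * 6 * 5 * 4 * 3 * 2 * 1 = 3628800

Answer: 3628800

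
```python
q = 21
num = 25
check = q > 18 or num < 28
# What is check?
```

Trace:
`q = 21` → q = 21
`num = 25` → num = 25
`check = q > 18 or num < 28` → check = True
So check = True

Answer: True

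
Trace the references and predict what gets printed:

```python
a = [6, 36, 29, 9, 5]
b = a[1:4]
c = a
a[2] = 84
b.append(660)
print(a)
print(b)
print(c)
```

Key concept: slice vs alias.
Step by step:
`a = [6, 36, 29, 9, 5]` → a = [6, 36, 29, 9, 5]
`b = a[1:4]` → b = [36, 29, 9]
`c = a` → c = [6, 36, 29, 9, 5] (same object as a)
`a[2] = 84` → a = [6, 36, 84, 9, 5] (same object as c); c = [6, 36, 84, 9, 5] (same object as a)
`b.append(660)` → b = [36, 29, 9, 660]
`print(a)` → prints [6, 36, 84, 9, 5]
`print(b)` → prints [36, 29, 9, 660]
`print(c)` → prints [6, 36, 84, 9, 5]

Answer:
[6, 36, 84, 9, 5]
[36, 29, 9, 660]
[6, 36, 84, 9, 5]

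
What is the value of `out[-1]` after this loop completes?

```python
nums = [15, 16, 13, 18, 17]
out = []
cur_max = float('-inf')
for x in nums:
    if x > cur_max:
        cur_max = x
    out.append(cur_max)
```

Running max ends at 18
`out` takes the values: [] → [15] → [15, 16] → [15, 16, 16] → [15, 16, 16, 18] → [15, 16, 16, 18, 18]
So `out[-1]` = 18

Answer: 18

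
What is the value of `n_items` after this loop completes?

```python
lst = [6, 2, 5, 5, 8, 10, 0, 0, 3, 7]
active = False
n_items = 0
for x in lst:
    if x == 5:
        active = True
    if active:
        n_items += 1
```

Count elements after first 5 in [6, 2, 5, 5, 8, 10, 0, 0, 3, 7]
`n_items` takes the values: 0 → 1 → 2 → 3 → 4 → 5 → 6 → 7 → 8

Answer: 8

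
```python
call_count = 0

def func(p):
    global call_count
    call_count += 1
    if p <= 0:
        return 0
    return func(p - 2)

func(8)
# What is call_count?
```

Linear recursion stepping by 2: 5 calls from p=8 down to ≤0.

Answer: 5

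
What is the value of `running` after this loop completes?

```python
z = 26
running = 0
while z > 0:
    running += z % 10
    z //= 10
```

Sum digits of 26
`running` takes the values: 0 → 6 → 8

Answer: 8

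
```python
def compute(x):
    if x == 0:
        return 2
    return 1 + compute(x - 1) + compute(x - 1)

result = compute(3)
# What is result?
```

compute(x) = 1 + 2·compute(x-1), compute(0)=2. Closed form: (2+1)·2^3 - 1 = 23.

Answer: 23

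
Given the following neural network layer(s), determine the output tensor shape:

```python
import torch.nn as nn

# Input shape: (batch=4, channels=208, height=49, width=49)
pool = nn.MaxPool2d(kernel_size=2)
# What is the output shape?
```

Input: (4, 208, 49, 49) -> Output: (4, 208, 24, 24)

Answer: (4, 208, 24, 24)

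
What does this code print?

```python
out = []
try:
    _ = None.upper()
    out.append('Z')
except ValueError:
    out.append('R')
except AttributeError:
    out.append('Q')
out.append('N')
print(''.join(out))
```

Execution trace: 'Q' (except AttributeError) → 'N' (after the try/except). Output: QN

Answer: QN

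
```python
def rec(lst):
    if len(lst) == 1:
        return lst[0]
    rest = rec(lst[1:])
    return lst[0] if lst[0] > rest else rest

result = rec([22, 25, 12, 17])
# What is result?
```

Recursive max over [22, 25, 12, 17] = 25

Answer: 25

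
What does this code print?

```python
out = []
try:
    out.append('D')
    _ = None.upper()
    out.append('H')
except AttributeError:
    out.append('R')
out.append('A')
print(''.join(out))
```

Execution trace: 'D' (try body) → 'R' (except AttributeError) → 'A' (after the try/except). Output: DRA

Answer: DRA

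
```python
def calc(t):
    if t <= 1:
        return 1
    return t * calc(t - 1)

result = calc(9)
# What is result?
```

calc(9) = 9 * 8 * 7 * 6 * 5 * 4 * 3 * 2 * 1 = 362880

Answer: 362880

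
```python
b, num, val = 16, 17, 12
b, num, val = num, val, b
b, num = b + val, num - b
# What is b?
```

Trace:
`b, num, val = 16, 17, 12` → b = 16; num = 17; val = 12
`b, num, val = num, val, b` → b = 17; num = 12; val = 16
`b, num = b + val, num - b` → b = 33; num = -5
So b = 33

Answer: 33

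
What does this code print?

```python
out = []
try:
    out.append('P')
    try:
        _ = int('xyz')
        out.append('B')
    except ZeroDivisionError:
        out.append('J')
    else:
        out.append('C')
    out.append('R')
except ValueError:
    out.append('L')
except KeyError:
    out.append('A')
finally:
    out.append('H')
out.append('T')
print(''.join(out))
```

Execution trace: 'P' (try body) → 'L' (except ValueError) → 'H' (finally) → 'T' (after the try/except). Output: PLHT

Answer: PLHT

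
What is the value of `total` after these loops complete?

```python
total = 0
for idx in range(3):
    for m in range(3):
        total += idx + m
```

Sum of all idx+m for idx,m in 3x3
`total` takes the values: 0 → 1 → 3 → 4 → 6 → 9 → 11 → 14 → 18

Answer: 18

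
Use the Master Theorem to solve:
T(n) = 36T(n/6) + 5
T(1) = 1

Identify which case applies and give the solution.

a=36, b=6, f(n)=5. log_6(36) = 2. Since c=0 < 2, Case 1 applies: T(n) = Θ(n^log_b(a)) = O(n^2).

Answer: O(n^2) - Case 1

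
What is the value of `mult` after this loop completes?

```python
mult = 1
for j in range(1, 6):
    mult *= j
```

5! = 120
`mult` takes the values: 1 → 2 → 6 → 24 → 120

Answer: 120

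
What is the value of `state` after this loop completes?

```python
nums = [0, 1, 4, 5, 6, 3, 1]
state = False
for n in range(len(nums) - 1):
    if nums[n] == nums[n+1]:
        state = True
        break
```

Check consecutive duplicates in [0, 1, 4, 5, 6, 3, 1]
`state` takes the values: False

Answer: False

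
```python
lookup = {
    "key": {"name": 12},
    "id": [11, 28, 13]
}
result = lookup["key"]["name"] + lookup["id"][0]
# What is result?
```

Trace:
`lookup = { ...` → lookup = {'key': {'name': 12}, 'id': [11, 28, 13]}
`result = lookup["key"]["name"] + lookup["id"][0]` → result = 23
So result = 23

Answer: 23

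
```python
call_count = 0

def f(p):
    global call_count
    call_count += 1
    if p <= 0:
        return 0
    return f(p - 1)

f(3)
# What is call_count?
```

Linear recursion stepping by 1: 4 calls from p=3 down to ≤0.

Answer: 4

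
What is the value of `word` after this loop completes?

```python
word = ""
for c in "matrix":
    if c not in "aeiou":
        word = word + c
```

Remove vowels from 'matrix'
`word` takes the values: "" → "m" → "mt" → "mtr" → "mtrx"

Answer: "mtrx"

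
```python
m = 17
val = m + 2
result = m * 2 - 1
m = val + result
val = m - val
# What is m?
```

Trace:
`m = 17` → m = 17
`val = m + 2` → val = 19
`result = m * 2 - 1` → result = 33
`m = val + result` → m = 52
`val = m - val` → val = 33
So m = 52

Answer: 52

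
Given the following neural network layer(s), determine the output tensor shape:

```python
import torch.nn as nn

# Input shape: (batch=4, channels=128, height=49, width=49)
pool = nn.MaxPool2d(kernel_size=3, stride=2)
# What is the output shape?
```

Input: (4, 128, 49, 49) -> Output: (4, 128, 24, 24)

Answer: (4, 128, 24, 24)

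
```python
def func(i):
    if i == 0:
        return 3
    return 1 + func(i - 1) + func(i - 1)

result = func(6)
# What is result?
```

func(i) = 1 + 2·func(i-1), func(0)=3. Closed form: (3+1)·2^6 - 1 = 255.

Answer: 255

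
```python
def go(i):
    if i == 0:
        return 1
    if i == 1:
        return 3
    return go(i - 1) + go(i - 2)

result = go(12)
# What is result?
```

Build up from base cases: go(0)=1, go(1)=3, go(2)=4, go(3)=7, go(4)=11, go(5)=18, go(6)=29, ..., go(12)=521

Answer: 521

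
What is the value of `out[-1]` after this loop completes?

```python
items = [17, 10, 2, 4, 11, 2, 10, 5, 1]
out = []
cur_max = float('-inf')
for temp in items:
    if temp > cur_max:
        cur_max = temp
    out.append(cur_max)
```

Running max ends at 17
`out` takes the values: [] → [17] → [17, 17] → [17, 17, 17] → [17, 17, 17, 17] → [17, 17, 17, 17, 17] → [17, 17, 17, 17, 17, 17] → [17, 17, 17, 17, 17, 17, 17] → [17, 17, 17, 17, 17, 17, 17, 17] → [17, 17, 17, 17, 17, 17, 17, 17, 17]
So `out[-1]` = 17

Answer: 17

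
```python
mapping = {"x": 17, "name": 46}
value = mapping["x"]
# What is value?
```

Trace:
`mapping = {"x": 17, "name": 46}` → mapping = {'x': 17, 'name': 46}
`value = mapping["x"]` → value = 17
So value = 17

Answer: 17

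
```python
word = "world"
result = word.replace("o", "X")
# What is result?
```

Trace:
`word = "world"` → word = 'world'
`result = word.replace("o", "X")` → result = 'wXrld'
So result = 'wXrld'

Answer: 'wXrld'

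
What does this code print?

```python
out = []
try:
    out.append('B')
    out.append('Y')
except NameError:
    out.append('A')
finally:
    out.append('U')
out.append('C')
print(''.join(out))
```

Execution trace: 'B' (try body) → 'Y' (try body, no exception) → 'U' (finally) → 'C' (after the try/except). Output: BYUC

Answer: BYUC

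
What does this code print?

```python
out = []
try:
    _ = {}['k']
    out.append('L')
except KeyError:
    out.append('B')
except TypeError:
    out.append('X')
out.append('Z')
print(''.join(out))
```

Execution trace: 'B' (except KeyError) → 'Z' (after the try/except). Output: BZ

Answer: BZ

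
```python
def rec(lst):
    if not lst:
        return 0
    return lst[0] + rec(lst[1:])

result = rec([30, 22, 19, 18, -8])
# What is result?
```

30 + 22 + 19 + 18 + (-8) + 0 = 81

Answer: 81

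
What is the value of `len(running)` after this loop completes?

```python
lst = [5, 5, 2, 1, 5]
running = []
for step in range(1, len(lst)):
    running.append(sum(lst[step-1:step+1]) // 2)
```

Number of 2-element averages
`running` takes the values: [] → [5] → [5, 3] → [5, 3, 1] → [5, 3, 1, 3]
So `len(running)` = 4

Answer: 4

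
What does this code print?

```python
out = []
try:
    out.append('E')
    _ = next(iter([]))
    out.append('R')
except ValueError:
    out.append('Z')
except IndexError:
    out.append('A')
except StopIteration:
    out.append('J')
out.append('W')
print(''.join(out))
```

Execution trace: 'E' (try body) → 'J' (except StopIteration) → 'W' (after the try/except). Output: EJW

Answer: EJW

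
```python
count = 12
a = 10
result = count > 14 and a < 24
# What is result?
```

Trace:
`count = 12` → count = 12
`a = 10` → a = 10
`result = count > 14 and a < 24` → result = False
So result = False

Answer: False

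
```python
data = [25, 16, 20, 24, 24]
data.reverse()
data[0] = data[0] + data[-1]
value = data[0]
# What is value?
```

Trace:
`data = [25, 16, 20, 24, 24]` → data = [25, 16, 20, 24, 24]
`data.reverse()` → data = [24, 24, 20, 16, 25]
`data[0] = data[0] + data[-1]` → data = [49, 24, 20, 16, 25]
`value = data[0]` → value = 49
So value = 49

Answer: 49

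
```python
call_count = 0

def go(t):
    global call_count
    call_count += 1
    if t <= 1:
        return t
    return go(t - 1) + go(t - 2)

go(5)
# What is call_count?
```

Calls(t) = 1 + Calls(t-1) + Calls(t-2); Calls(0)=Calls(1)=1. For t=5 this gives 15.

Answer: 15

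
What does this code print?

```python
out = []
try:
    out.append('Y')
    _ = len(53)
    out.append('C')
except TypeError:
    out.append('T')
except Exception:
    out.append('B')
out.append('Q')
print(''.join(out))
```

Execution trace: 'Y' (try body) → 'T' (except TypeError) → 'Q' (after the try/except). Output: YTQ

Answer: YTQ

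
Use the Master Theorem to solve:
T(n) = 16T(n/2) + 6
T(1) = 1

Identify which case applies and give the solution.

a=16, b=2, f(n)=6. log_2(16) = 4. Since c=0 < 4, Case 1 applies: T(n) = Θ(n^log_b(a)) = O(n^4).

Answer: O(n^4) - Case 1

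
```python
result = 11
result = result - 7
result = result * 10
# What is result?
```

Trace:
`result = 11` → result = 11
`result = result - 7` → result = 4
`result = result * 10` → result = 40
So result = 40

Answer: 40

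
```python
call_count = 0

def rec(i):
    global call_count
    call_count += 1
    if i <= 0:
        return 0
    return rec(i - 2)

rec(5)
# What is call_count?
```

Linear recursion stepping by 2: 4 calls from i=5 down to ≤0.

Answer: 4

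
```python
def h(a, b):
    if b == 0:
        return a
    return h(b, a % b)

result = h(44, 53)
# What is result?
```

h(44, 53) -> h(53, 44) -> h(44, 9) -> h(9, 8) -> h(8, 1) -> h(1, 0) -> 1

Answer: 1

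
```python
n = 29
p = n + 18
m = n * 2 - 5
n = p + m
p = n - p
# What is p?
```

Trace:
`n = 29` → n = 29
`p = n + 18` → p = 47
`m = n * 2 - 5` → m = 53
`n = p + m` → n = 100
`p = n - p` → p = 53
So p = 53

Answer: 53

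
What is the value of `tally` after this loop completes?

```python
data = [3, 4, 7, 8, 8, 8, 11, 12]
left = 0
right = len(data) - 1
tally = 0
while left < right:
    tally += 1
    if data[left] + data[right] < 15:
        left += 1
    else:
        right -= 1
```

Steps to find pair summing to 15
`tally` takes the values: 0 → 1 → 2 → 3 → 4 → 5 → 6 → 7

Answer: 7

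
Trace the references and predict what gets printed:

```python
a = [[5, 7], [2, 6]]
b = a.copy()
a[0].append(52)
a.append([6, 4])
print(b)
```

Key concept: shallow copy with nested lists.
Step by step:
`a = [[5, 7], [2, 6]]` → a = [[5, 7], [2, 6]]
`b = a.copy()` → b = [[5, 7], [2, 6]]
`a[0].append(52)` → a = [[5, 7, 52], [2, 6]]; b = [[5, 7, 52], [2, 6]]
`a.append([6, 4])` → a = [[5, 7, 52], [2, 6], [6, 4]]
`print(b)` → prints [[5, 7, 52], [2, 6]]

Answer: [[5, 7, 52], [2, 6]]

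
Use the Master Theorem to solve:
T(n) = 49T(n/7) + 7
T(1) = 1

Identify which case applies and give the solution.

a=49, b=7, f(n)=7. log_7(49) = 2. Since c=0 < 2, Case 1 applies: T(n) = Θ(n^log_b(a)) = O(n^2).

Answer: O(n^2) - Case 1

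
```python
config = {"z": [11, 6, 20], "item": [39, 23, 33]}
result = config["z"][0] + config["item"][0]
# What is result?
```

Trace:
`config = {"z": [11, 6, 20], "item": [39, 23, 33]}` → config = {'z': [11, 6, 20], 'item': [39, 23, 33]}
`result = config["z"][0] + config["item"][0]` → result = 50
So result = 50

Answer: 50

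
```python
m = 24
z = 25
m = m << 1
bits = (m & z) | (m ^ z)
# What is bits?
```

Trace:
`m = 24` → m = 24
`z = 25` → z = 25
`m = m << 1` → m = 48
`bits = (m & z) | (m ^ z)` → bits = 57
So bits = 57

Answer: 57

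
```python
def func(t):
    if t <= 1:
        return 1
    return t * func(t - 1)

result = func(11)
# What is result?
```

func(11) = 11 * 10 * 9 * 8 * 7 * 6 * 5 * 4 * 3 * 2 * 1 = 39916800

Answer: 39916800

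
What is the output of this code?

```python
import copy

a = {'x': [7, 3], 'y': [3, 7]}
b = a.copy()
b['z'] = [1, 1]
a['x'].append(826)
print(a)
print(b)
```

Key concept: shallow copy of dict with mutable values.
Step by step:
`a = {'x': [7, 3], 'y': [3, 7]}` → a = {'x': [7, 3], 'y': [3, 7]}
`b = a.copy()` → b = {'x': [7, 3], 'y': [3, 7]}
`b['z'] = [1, 1]` → b = {'x': [7, 3], 'y': [3, 7], 'z': [1, 1]}
`a['x'].append(826)` → a = {'x': [7, 3, 826], 'y': [3, 7]}; b = {'x': [7, 3, 826], 'y': [3, 7], 'z': [1, 1]}
`print(a)` → prints {'x': [7, 3, 826], 'y': [3, 7]}
`print(b)` → prints {'x': [7, 3, 826], 'y': [3, 7], 'z': [1, 1]}

Answer:
{'x': [7, 3, 826], 'y': [3, 7]}
{'x': [7, 3, 826], 'y': [3, 7], 'z': [1, 1]}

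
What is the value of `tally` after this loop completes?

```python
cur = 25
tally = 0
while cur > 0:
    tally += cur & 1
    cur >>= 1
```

Count set bits in 25 (binary: 0b11001)
`tally` takes the values: 0 → 1 → 2 → 3

Answer: 3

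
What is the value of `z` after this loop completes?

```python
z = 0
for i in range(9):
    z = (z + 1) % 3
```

Increment mod 3, 9 times = 0
`z` takes the values: 0 → 1 → 2 → 0 → 1 → 2 → 0 → 1 → 2 → 0

Answer: 0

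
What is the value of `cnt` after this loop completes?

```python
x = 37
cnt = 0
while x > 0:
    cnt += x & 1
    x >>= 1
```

Count set bits in 37 (binary: 0b100101)
`cnt` takes the values: 0 → 1 → 2 → 3

Answer: 3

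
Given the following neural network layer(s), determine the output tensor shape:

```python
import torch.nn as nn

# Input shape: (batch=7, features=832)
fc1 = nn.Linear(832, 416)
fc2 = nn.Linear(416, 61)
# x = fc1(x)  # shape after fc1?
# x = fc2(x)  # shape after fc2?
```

Input: (7, 832) -> after fc1: (7, 416) -> Output: (7, 61)

Answer: (7, 61)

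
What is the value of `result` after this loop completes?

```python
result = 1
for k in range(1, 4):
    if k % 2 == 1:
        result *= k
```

Product of odd numbers 1 to 3
`result` takes the values: 1 → 3

Answer: 3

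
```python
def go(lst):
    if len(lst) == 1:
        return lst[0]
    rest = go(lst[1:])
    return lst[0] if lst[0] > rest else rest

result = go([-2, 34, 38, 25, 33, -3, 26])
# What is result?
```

Recursive max over [-2, 34, 38, 25, 33, -3, 26] = 38

Answer: 38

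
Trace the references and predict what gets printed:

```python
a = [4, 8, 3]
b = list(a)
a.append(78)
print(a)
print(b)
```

Key concept: list() constructor creates copy.
Step by step:
`a = [4, 8, 3]` → a = [4, 8, 3]
`b = list(a)` → b = [4, 8, 3]
`a.append(78)` → a = [4, 8, 3, 78]
`print(a)` → prints [4, 8, 3, 78]
`print(b)` → prints [4, 8, 3]

Answer:
[4, 8, 3, 78]
[4, 8, 3]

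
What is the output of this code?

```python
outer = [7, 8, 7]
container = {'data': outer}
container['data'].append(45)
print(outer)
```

Key concept: dict holds reference to list.
Step by step:
`outer = [7, 8, 7]` → outer = [7, 8, 7]
`container = {'data': outer}` → container = {'data': [7, 8, 7]}
`container['data'].append(45)` → outer = [7, 8, 7, 45]; container = {'data': [7, 8, 7, 45]}
`print(outer)` → prints [7, 8, 7, 45]

Answer: [7, 8, 7, 45]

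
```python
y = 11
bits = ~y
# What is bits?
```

Trace:
`y = 11` → y = 11
`bits = ~y` → bits = -12
So bits = -12

Answer: -12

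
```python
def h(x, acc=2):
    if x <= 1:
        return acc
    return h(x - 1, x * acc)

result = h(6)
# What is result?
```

Accumulator trace (n, acc): (6, 2) -> (5, 12) -> (4, 60) -> (3, 240) -> (2, 720) -> (1, 1440) -> return 1440

Answer: 1440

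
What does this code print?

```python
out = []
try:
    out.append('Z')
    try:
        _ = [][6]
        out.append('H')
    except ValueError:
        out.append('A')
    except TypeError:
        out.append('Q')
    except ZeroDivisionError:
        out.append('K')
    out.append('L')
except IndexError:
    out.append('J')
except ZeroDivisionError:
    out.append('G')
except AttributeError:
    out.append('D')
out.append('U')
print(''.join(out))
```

Execution trace: 'Z' (try body) → 'J' (except IndexError) → 'U' (after the try/except). Output: ZJU

Answer: ZJU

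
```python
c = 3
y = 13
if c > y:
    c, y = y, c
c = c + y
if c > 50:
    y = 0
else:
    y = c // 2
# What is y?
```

Trace:
`c = 3` → c = 3
`y = 13` → y = 13
`if c > y: ...` → c > y is False → no variable changes
`c = c + y` → c = 16
`if c > 50: ...` → c > 50 is False, take else branch → y = 8
So y = 8

Answer: 8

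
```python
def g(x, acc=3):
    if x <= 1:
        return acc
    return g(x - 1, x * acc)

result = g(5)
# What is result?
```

Accumulator trace (n, acc): (5, 3) -> (4, 15) -> (3, 60) -> (2, 180) -> (1, 360) -> return 360

Answer: 360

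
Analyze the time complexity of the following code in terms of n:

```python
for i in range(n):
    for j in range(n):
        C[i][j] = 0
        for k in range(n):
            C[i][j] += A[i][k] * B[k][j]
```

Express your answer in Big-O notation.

This is Naive matrix multiplication. Time complexity: O(n³).

Answer: O(n³)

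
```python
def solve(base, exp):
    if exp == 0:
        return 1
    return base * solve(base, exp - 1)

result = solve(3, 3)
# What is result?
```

solve(3, 3) = 3 * 3 * 3 = 27

Answer: 27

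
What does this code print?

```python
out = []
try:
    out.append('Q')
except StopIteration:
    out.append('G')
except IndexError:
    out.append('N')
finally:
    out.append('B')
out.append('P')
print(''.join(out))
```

Execution trace: 'Q' (try body, no exception) → 'B' (finally) → 'P' (after the try/except). Output: QBP

Answer: QBP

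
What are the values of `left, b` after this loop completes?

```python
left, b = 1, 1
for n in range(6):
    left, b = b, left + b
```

Fibonacci: after 6 iterations
`left, b` takes the values: (1, 1) → (1, 2) → (2, 3) → (3, 5) → (5, 8) → (8, 13) → (13, 21)

Answer: 13, 21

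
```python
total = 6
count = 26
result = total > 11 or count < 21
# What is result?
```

Trace:
`total = 6` → total = 6
`count = 26` → count = 26
`result = total > 11 or count < 21` → result = False
So result = False

Answer: False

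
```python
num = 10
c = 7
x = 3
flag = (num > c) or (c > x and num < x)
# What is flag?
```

Trace:
`num = 10` → num = 10
`c = 7` → c = 7
`x = 3` → x = 3
`flag = (num > c) or (c > x and num < x)` → flag = True
So flag = True

Answer: True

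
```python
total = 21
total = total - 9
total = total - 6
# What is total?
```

Trace:
`total = 21` → total = 21
`total = total - 9` → total = 12
`total = total - 6` → total = 6
So total = 6

Answer: 6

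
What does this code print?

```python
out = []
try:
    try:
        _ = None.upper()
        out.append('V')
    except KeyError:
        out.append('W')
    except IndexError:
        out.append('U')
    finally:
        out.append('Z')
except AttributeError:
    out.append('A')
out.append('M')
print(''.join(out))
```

Execution trace: 'Z' (finally) → 'A' (outer except AttributeError) → 'M' (after the try/except). Output: ZAM

Answer: ZAM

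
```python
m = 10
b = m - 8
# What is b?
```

Trace:
`m = 10` → m = 10
`b = m - 8` → b = 2
So b = 2

Answer: 2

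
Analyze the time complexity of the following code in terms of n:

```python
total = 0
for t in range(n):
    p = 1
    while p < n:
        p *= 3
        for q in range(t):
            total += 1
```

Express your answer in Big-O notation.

Each loop level contributes: n × log n × n. Multiplying the contributions gives O(n^2 log n).

Answer: O(n^2 log n)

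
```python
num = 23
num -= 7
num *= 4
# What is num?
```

Trace:
`num = 23` → num = 23
`num -= 7` → num = 16
`num *= 4` → num = 64
So num = 64

Answer: 64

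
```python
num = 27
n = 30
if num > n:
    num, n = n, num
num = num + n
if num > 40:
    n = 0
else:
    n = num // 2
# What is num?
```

Trace:
`num = 27` → num = 27
`n = 30` → n = 30
`if num > n: ...` → num > n is False → no variable changes
`num = num + n` → num = 57
`if num > 40: ...` → num > 40 is True → n = 0
So num = 57

Answer: 57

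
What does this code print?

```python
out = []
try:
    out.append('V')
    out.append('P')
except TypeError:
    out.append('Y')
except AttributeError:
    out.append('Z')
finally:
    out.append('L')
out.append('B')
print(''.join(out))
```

Execution trace: 'V' (try body) → 'P' (try body, no exception) → 'L' (finally) → 'B' (after the try/except). Output: VPLB

Answer: VPLB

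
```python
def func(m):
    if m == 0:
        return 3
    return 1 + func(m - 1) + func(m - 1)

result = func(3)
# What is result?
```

func(m) = 1 + 2·func(m-1), func(0)=3. Closed form: (3+1)·2^3 - 1 = 31.

Answer: 31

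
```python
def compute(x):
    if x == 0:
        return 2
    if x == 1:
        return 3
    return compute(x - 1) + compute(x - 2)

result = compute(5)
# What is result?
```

Build up from base cases: compute(0)=2, compute(1)=3, compute(2)=5, compute(3)=8, compute(4)=13, compute(5)=21

Answer: 21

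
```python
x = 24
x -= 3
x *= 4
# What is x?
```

Trace:
`x = 24` → x = 24
`x -= 3` → x = 21
`x *= 4` → x = 84
So x = 84

Answer: 84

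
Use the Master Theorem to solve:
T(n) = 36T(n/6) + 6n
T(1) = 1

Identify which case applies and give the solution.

a=36, b=6, f(n)=6n. log_6(36) = 2. Since c=1 < 2, Case 1 applies: T(n) = Θ(n^log_b(a)) = O(n^2).

Answer: O(n^2) - Case 1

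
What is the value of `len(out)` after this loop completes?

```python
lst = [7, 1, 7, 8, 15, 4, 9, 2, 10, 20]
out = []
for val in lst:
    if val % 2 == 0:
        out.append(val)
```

Count even numbers in [7, 1, 7, 8, 15, 4, 9, 2, 10, 20]
`out` takes the values: [] → [8] → [8, 4] → [8, 4, 2] → [8, 4, 2, 10] → [8, 4, 2, 10, 20]
So `len(out)` = 5

Answer: 5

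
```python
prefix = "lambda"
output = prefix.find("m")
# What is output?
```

Trace:
`prefix = "lambda"` → prefix = 'lambda'
`output = prefix.find("m")` → output = 2
So output = 2

Answer: 2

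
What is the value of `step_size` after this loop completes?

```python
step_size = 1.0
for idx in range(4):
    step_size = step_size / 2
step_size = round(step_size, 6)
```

Halving LR 4 times: 1 / 2^4
`step_size` takes the values: 1.0 → 0.5 → 0.25 → 0.125 → 0.0625

Answer: 0.0625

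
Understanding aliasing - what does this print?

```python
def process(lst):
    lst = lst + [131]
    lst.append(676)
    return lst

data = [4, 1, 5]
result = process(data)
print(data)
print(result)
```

Key concept: rebinding parameter vs mutation.
Step by step:
`data = [4, 1, 5]` → data = [4, 1, 5]
`result = process(data)` → result = [4, 1, 5, 131, 676]
`print(data)` → prints [4, 1, 5]
`print(result)` → prints [4, 1, 5, 131, 676]

Answer:
[4, 1, 5]
[4, 1, 5, 131, 676]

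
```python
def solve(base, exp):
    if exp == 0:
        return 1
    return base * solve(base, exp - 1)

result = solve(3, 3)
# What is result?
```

solve(3, 3) = 3 * 3 * 3 = 27

Answer: 27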